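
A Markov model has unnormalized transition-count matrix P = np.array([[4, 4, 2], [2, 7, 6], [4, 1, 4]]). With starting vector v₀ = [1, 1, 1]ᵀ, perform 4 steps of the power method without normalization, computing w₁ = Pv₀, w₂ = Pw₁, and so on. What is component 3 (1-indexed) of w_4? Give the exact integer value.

11575

w1 = Pv₀ = (10, 15, 9)
w2 = Pw1 = (118, 179, 91)
w3 = Pw2 = (1370, 2035, 1015)
w4 = Pw3 = (15650, 23075, 11575)
The requested component of w4 is 11575.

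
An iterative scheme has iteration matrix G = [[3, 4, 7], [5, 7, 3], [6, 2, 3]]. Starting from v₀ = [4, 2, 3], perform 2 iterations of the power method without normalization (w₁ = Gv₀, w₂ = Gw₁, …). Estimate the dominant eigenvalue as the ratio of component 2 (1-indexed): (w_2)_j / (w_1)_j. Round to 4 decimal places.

14.3488

w1 = Gv₀ = (41, 43, 37)
w2 = Gw1 = (554, 617, 443)
Ratio at component: 617 / 43 = 14.3488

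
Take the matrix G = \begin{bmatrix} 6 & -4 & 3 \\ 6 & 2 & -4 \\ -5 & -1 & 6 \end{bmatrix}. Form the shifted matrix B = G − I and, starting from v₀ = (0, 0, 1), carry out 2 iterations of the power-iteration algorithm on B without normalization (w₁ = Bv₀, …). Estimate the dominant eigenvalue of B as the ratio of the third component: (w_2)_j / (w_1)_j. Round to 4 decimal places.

μ ≈ 2.8000

B = G − I has rows (5, -4, 3); (6, 1, -4); (-5, -1, 5)
w1 = Bv₀ = (5·0 + (-4)·0 + 3·1; 6·0 + 1·0 + (-4)·1; (-5)·0 + (-1)·0 + 5·1) = (3, -4, 5)
w2 = Bw1 = (5·3 + (-4)·(-4) + 3·5; 6·3 + 1·(-4) + (-4)·5; (-5)·3 + (-1)·(-4) + 5·5) = (46, -6, 14)
Ratio: 14/5 = 2.8000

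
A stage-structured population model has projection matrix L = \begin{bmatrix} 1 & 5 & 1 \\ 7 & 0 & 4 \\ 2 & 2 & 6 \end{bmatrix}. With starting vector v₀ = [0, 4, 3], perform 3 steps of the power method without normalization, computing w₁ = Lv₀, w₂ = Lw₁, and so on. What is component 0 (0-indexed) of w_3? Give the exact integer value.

w1 = Lv₀ = (23, 12, 26)
w2 = Lw1 = (109, 265, 226)
w3 = Lw2 = (1660, 1667, 2104)
The requested component of w3 is 1660.

1660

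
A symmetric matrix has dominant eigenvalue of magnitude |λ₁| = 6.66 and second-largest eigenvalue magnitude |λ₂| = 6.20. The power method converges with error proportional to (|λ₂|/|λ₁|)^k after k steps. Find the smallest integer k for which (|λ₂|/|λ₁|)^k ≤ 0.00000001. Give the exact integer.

|λ₂/λ₁| = 6.20/6.66 = 0.93093
Need k ≥ ln(0.00000001) / ln(0.93093) = -18.4207 / -0.0716 ≈ 257.379
Smallest integer k satisfying the bound: 258

258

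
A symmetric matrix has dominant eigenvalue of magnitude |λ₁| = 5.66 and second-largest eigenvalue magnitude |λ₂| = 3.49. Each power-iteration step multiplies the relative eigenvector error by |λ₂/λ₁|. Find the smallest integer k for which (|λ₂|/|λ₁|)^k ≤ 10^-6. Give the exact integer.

|λ₂/λ₁| = 3.49/5.66 = 0.61661
Need k ≥ ln(10^-6) / ln(0.61661) = -13.8155 / -0.4835 ≈ 28.573
Smallest integer k satisfying the bound: 29

29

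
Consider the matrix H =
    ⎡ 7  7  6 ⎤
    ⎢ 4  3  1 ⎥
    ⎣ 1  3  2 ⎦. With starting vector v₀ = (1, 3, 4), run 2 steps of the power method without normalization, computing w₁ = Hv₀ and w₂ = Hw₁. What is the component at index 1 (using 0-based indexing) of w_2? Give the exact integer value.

w1 = Hv₀ = (52, 17, 18)
w2 = Hw1 = (591, 277, 139)
The requested component of w2 is 277.

277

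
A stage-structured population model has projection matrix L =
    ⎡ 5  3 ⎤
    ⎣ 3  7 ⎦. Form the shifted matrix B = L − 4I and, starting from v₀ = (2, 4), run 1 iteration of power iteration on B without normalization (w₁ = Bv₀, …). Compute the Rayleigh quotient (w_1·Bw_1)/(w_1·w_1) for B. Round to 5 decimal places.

μ ≈ 5.15385

B = L − 4I has rows (1, 3); (3, 3)
w1 = Bv₀ = (1·2 + 3·4; 3·2 + 3·4) = (14, 18)
Bw1 = (68, 96)
w1·Bw1 = 2680; w1·w1 = 520; μ ≈ 2680/520 = 5.15385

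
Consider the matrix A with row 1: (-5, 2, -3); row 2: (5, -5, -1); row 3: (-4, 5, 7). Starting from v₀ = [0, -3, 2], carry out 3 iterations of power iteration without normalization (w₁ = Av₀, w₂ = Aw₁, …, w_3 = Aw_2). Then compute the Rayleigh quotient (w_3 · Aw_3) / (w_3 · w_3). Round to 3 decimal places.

-9.349

w1 = Av₀ = ((-5)·0 + 2·(-3) + (-3)·2; 5·0 + (-5)·(-3) + (-1)·2; (-4)·0 + 5·(-3) + 7·2) = (-12, 13, -1)
w2 = Aw1 = ((-5)·(-12) + 2·13 + (-3)·(-1); 5·(-12) + (-5)·13 + (-1)·(-1); (-4)·(-12) + 5·13 + 7·(-1)) = (89, -124, 106)
w3 = Aw2 = (-1011, 959, -234)
Aw3 = (7675, -9616, 7201)
w3·Aw3 = (-1011)·7675 + 959·(-9616) + (-234)·7201 = -18666203; w3·w3 = (-1011)·(-1011) + 959·959 + (-234)·(-234) = 1996558
λ ≈ -18666203/1996558 = -9.349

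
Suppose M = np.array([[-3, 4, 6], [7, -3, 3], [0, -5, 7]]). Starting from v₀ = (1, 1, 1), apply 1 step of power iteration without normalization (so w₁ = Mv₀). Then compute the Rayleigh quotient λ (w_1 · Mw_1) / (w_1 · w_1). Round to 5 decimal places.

λ ≈ 3.22549

w1 = Mv₀ = ((-3)·1 + 4·1 + 6·1; 7·1 + (-3)·1 + 3·1; 0·1 + (-5)·1 + 7·1) = (7, 7, 2)
Mw1 = (19, 34, -21)
w1·Mw1 = 7·19 + 7·34 + 2·(-21) = 329; w1·w1 = 7·7 + 7·7 + 2·2 = 102
λ ≈ 329/102 = 3.22549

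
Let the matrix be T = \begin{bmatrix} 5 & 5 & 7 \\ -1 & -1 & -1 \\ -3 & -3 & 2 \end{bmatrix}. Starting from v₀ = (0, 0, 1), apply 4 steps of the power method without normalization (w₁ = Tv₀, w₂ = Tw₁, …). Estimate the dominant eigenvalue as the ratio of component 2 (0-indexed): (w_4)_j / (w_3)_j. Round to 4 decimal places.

λ ≈ 3.3235

w1 = Tv₀ = (7, -1, 2)
w2 = Tw1 = (44, -8, -14)
w3 = Tw2 = (82, -22, -136)
w4 = Tw3 = (-652, 76, -452)
Ratio at component: -452 / -136 = 3.3235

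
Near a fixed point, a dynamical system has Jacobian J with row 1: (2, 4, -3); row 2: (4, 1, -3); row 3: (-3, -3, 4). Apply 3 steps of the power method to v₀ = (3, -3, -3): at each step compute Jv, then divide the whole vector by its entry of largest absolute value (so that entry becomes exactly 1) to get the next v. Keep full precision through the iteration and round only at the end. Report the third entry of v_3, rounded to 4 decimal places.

1.0000

Jv0 = (3.00000, 18.00000, -12.00000); divide by 18.00000 → v1 = (0.16667, 1.00000, -0.66667)
Jv1 = (6.33333, 3.66667, -6.16667); divide by 6.33333 → v2 = (1.00000, 0.57895, -0.97368)
Jv2 = (7.23684, 7.50000, -8.63158); divide by -8.63158 → v3 = (-0.83841, -0.86890, 1.00000)
Requested entry of v3: -984/-984 = 1.0000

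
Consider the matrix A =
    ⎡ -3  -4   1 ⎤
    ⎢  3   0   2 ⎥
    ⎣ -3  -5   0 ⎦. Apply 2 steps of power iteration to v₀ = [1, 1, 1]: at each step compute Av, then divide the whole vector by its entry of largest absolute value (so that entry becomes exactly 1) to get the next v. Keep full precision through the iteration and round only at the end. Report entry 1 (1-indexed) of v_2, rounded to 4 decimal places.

0.2941

Av0 = (-6.00000, 5.00000, -8.00000); divide by -8.00000 → v1 = (0.75000, -0.62500, 1.00000)
Av1 = (1.25000, 4.25000, 0.87500); divide by 4.25000 → v2 = (0.29412, 1.00000, 0.20588)
Requested entry of v2: -10/-34 = 0.2941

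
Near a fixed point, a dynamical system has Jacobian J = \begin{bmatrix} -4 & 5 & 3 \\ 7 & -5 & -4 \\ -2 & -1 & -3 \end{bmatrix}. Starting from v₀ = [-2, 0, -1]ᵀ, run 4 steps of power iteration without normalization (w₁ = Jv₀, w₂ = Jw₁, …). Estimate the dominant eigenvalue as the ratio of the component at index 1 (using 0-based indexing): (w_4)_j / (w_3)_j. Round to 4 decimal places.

w1 = Jv₀ = ((-4)·(-2) + 5·0 + 3·(-1); 7·(-2) + (-5)·0 + (-4)·(-1); (-2)·(-2) + (-1)·0 + (-3)·(-1)) = (5, -10, 7)
w2 = Jw1 = ((-4)·5 + 5·(-10) + 3·7; 7·5 + (-5)·(-10) + (-4)·7; (-2)·5 + (-1)·(-10) + (-3)·7) = (-49, 57, -21)
w3 = Jw2 = (418, -544, 104)
w4 = Jw3 = (-4080, 5230, -604)
Ratio at component: 5230 / -544 = -9.6140

λ ≈ -9.6140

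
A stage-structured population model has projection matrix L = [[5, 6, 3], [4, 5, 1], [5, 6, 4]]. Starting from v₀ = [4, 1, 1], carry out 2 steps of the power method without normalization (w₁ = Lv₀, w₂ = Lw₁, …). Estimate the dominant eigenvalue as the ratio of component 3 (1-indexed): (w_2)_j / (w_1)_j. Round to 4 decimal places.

w1 = Lv₀ = (5·4 + 6·1 + 3·1; 4·4 + 5·1 + 1·1; 5·4 + 6·1 + 4·1) = (29, 22, 30)
w2 = Lw1 = (5·29 + 6·22 + 3·30; 4·29 + 5·22 + 1·30; 5·29 + 6·22 + 4·30) = (367, 256, 397)
Ratio at component: 397 / 30 = 13.2333

λ ≈ 13.2333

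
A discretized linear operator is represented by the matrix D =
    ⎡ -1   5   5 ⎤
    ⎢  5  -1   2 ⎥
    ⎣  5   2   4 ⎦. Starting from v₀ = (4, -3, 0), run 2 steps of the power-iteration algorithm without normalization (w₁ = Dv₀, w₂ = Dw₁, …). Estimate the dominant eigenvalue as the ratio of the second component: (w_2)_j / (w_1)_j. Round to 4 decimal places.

w1 = Dv₀ = ((-1)·4 + 5·(-3) + 5·0; 5·4 + (-1)·(-3) + 2·0; 5·4 + 2·(-3) + 4·0) = (-19, 23, 14)
w2 = Dw1 = ((-1)·(-19) + 5·23 + 5·14; 5·(-19) + (-1)·23 + 2·14; 5·(-19) + 2·23 + 4·14) = (204, -90, 7)
Ratio at component: -90 / 23 = -3.9130

λ ≈ -3.9130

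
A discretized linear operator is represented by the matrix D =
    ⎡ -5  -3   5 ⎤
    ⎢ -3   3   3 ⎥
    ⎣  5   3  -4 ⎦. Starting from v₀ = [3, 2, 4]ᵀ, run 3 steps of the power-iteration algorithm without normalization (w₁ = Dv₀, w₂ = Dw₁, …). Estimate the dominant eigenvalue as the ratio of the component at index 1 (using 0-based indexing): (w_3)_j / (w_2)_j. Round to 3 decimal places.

w1 = Dv₀ = (-1, 9, 5)
w2 = Dw1 = (3, 45, 2)
w3 = Dw2 = (-140, 132, 142)
Ratio at component: 132 / 45 = 2.933

λ ≈ 2.933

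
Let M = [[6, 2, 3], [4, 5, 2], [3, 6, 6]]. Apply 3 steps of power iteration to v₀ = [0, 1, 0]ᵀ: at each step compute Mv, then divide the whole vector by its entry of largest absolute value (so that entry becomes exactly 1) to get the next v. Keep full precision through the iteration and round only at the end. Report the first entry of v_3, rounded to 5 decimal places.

Mv0 = (2.000000, 5.000000, 6.000000); divide by 6.000000 → v1 = (0.333333, 0.833333, 1.000000)
Mv1 = (6.666667, 7.500000, 12.000000); divide by 12.000000 → v2 = (0.555556, 0.625000, 1.000000)
Mv2 = (7.583333, 7.347222, 11.416667); divide by 11.416667 → v3 = (0.664234, 0.643552, 1.000000)
Requested entry of v3: 546/822 = 0.66423

0.66423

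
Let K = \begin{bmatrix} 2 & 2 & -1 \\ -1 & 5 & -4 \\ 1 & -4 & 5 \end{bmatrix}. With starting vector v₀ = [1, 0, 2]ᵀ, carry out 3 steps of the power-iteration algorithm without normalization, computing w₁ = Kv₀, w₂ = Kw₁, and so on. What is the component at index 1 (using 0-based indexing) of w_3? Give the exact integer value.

w1 = Kv₀ = (0, -9, 11)
w2 = Kw1 = (-29, -89, 91)
w3 = Kw2 = (-327, -780, 782)
The requested component of w3 is -780.

-780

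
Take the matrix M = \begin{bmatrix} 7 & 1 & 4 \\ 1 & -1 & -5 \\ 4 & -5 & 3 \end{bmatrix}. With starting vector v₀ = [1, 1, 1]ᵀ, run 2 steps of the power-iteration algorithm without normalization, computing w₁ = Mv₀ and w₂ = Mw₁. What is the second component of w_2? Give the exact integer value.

7

w1 = Mv₀ = (7·1 + 1·1 + 4·1; 1·1 + (-1)·1 + (-5)·1; 4·1 + (-5)·1 + 3·1) = (12, -5, 2)
w2 = Mw1 = (7·12 + 1·(-5) + 4·2; 1·12 + (-1)·(-5) + (-5)·2; 4·12 + (-5)·(-5) + 3·2) = (87, 7, 79)
The requested component of w2 is 7.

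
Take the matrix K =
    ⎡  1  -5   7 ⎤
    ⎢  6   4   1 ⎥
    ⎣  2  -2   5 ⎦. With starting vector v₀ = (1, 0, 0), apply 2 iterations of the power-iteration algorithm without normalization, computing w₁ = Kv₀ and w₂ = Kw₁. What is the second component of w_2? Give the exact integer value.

32

w1 = Kv₀ = (1·1 + (-5)·0 + 7·0; 6·1 + 4·0 + 1·0; 2·1 + (-2)·0 + 5·0) = (1, 6, 2)
w2 = Kw1 = (1·1 + (-5)·6 + 7·2; 6·1 + 4·6 + 1·2; 2·1 + (-2)·6 + 5·2) = (-15, 32, 0)
The requested component of w2 is 32.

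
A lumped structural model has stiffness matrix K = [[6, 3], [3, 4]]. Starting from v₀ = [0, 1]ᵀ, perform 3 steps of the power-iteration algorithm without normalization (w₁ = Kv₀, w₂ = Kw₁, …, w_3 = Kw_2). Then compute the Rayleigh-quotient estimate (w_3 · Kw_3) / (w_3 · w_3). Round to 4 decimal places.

w1 = Kv₀ = (6·0 + 3·1; 3·0 + 4·1) = (3, 4)
w2 = Kw1 = (6·3 + 3·4; 3·3 + 4·4) = (30, 25)
w3 = Kw2 = (255, 190)
Kw3 = (2100, 1525)
w3·Kw3 = 255·2100 + 190·1525 = 825250; w3·w3 = 255·255 + 190·190 = 101125
λ ≈ 825250/101125 = 8.1607

8.1607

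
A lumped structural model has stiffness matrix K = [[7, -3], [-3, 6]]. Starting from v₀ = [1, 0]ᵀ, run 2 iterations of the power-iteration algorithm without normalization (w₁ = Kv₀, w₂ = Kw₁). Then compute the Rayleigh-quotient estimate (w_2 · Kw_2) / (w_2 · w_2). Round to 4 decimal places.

w1 = Kv₀ = (7·1 + (-3)·0; (-3)·1 + 6·0) = (7, -3)
w2 = Kw1 = (7·7 + (-3)·(-3); (-3)·7 + 6·(-3)) = (58, -39)
Kw2 = (523, -408)
w2·Kw2 = 58·523 + (-39)·(-408) = 46246; w2·w2 = 58·58 + (-39)·(-39) = 4885
λ ≈ 46246/4885 = 9.4669

λ ≈ 9.4669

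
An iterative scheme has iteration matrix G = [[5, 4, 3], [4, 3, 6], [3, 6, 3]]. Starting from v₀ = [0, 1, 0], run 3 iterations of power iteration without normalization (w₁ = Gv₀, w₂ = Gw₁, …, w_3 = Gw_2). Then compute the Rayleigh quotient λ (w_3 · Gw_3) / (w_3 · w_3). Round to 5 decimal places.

w1 = Gv₀ = (4, 3, 6)
w2 = Gw1 = (50, 61, 48)
w3 = Gw2 = (638, 671, 660)
Gw3 = (7854, 8525, 7920)
w3·Gw3 = 638·7854 + 671·8525 + 660·7920 = 15958327; w3·w3 = 638·638 + 671·671 + 660·660 = 1292885
λ ≈ 15958327/1292885 = 12.34319

12.34319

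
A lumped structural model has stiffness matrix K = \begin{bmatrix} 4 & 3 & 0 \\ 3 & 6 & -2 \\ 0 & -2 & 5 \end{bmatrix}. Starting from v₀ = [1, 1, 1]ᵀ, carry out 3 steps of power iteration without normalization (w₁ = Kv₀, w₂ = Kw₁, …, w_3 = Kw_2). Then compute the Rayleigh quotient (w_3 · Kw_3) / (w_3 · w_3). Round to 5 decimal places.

w1 = Kv₀ = (4·1 + 3·1 + 0·1; 3·1 + 6·1 + (-2)·1; 0·1 + (-2)·1 + 5·1) = (7, 7, 3)
w2 = Kw1 = (4·7 + 3·7 + 0·3; 3·7 + 6·7 + (-2)·3; 0·7 + (-2)·7 + 5·3) = (49, 57, 1)
w3 = Kw2 = (367, 487, -109)
Kw3 = (2929, 4241, -1519)
w3·Kw3 = 367·2929 + 487·4241 + (-109)·(-1519) = 3305881; w3·w3 = 367·367 + 487·487 + (-109)·(-109) = 383739
λ ≈ 3305881/383739 = 8.61492

8.61492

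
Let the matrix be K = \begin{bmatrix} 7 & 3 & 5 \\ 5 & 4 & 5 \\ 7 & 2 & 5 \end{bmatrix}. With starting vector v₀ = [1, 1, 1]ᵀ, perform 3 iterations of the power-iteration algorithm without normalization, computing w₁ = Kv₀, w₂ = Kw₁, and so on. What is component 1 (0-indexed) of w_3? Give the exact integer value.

w1 = Kv₀ = (7·1 + 3·1 + 5·1; 5·1 + 4·1 + 5·1; 7·1 + 2·1 + 5·1) = (15, 14, 14)
w2 = Kw1 = (7·15 + 3·14 + 5·14; 5·15 + 4·14 + 5·14; 7·15 + 2·14 + 5·14) = (217, 201, 203)
w3 = Kw2 = (3137, 2904, 2936)
The requested component of w3 is 2904.

2904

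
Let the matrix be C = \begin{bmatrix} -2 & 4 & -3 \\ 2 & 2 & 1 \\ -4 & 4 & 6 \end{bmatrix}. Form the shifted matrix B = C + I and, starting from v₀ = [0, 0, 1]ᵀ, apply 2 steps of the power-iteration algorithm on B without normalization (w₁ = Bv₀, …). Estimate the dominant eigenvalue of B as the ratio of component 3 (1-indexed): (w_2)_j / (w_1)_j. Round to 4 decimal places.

μ ≈ 9.2857

B = C + I has rows (-1, 4, -3); (2, 3, 1); (-4, 4, 7)
w1 = Bv₀ = ((-1)·0 + 4·0 + (-3)·1; 2·0 + 3·0 + 1·1; (-4)·0 + 4·0 + 7·1) = (-3, 1, 7)
w2 = Bw1 = ((-1)·(-3) + 4·1 + (-3)·7; 2·(-3) + 3·1 + 1·7; (-4)·(-3) + 4·1 + 7·7) = (-14, 4, 65)
Ratio: 65/7 = 9.2857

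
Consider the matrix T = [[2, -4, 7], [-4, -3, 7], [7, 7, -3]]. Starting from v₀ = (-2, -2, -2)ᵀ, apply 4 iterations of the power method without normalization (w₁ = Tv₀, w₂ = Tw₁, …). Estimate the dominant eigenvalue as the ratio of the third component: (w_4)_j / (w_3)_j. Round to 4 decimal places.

w1 = Tv₀ = (-10, 0, -22)
w2 = Tw1 = (-174, -114, -4)
w3 = Tw2 = (80, 1010, -2004)
w4 = Tw3 = (-17908, -17378, 13642)
Ratio at component: 13642 / -2004 = -6.8074

-6.8074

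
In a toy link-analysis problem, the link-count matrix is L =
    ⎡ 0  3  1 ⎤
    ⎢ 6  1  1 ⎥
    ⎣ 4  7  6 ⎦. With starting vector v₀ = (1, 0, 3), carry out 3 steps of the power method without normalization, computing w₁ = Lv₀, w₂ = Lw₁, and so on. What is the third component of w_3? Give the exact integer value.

w1 = Lv₀ = (0·1 + 3·0 + 1·3; 6·1 + 1·0 + 1·3; 4·1 + 7·0 + 6·3) = (3, 9, 22)
w2 = Lw1 = (0·3 + 3·9 + 1·22; 6·3 + 1·9 + 1·22; 4·3 + 7·9 + 6·22) = (49, 49, 207)
w3 = Lw2 = (354, 550, 1781)
The requested component of w3 is 1781.

1781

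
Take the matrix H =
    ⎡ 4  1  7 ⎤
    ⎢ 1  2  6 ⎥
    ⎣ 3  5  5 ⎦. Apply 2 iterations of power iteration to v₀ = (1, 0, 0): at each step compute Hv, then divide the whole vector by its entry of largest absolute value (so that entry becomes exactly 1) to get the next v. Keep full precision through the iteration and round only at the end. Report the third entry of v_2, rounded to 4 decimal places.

Hv0 = (4.00000, 1.00000, 3.00000); divide by 4.00000 → v1 = (1.00000, 0.25000, 0.75000)
Hv1 = (9.50000, 6.00000, 8.00000); divide by 9.50000 → v2 = (1.00000, 0.63158, 0.84211)
Requested entry of v2: 32/38 = 0.8421

0.8421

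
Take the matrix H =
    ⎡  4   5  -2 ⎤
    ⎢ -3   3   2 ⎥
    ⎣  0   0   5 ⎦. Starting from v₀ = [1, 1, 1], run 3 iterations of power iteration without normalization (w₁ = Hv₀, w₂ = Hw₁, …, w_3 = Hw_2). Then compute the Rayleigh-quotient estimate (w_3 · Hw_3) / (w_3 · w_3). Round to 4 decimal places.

w1 = Hv₀ = (7, 2, 5)
w2 = Hw1 = (28, -5, 25)
w3 = Hw2 = (37, -49, 125)
Hw3 = (-347, -8, 625)
w3·Hw3 = 37·(-347) + (-49)·(-8) + 125·625 = 65678; w3·w3 = 37·37 + (-49)·(-49) + 125·125 = 19395
λ ≈ 65678/19395 = 3.3863

λ ≈ 3.3863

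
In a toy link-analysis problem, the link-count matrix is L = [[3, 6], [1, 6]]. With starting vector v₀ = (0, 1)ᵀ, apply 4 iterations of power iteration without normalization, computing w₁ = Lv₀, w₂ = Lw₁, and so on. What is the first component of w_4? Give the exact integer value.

w1 = Lv₀ = (3·0 + 6·1; 1·0 + 6·1) = (6, 6)
w2 = Lw1 = (3·6 + 6·6; 1·6 + 6·6) = (54, 42)
w3 = Lw2 = (414, 306)
w4 = Lw3 = (3078, 2250)
The requested component of w4 is 3078.

3078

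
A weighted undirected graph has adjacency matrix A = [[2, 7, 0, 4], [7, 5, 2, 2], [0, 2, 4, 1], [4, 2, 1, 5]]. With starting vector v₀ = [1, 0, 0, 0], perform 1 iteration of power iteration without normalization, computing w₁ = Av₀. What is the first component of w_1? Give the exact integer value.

2

w1 = Av₀ = (2·1 + 7·0 + 0·0 + 4·0; 7·1 + 5·0 + 2·0 + 2·0; 0·1 + 2·0 + 4·0 + 1·0; 4·1 + 2·0 + 1·0 + 5·0) = (2, 7, 0, 4)
The requested component of w1 is 2.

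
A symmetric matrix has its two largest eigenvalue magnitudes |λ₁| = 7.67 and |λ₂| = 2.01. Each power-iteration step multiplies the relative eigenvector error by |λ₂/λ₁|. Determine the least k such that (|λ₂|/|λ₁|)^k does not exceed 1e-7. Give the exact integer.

13

|λ₂/λ₁| = 2.01/7.67 = 0.26206
Need k ≥ ln(1e-7) / ln(0.26206) = -16.1181 / -1.3392 ≈ 12.036
Smallest integer k satisfying the bound: 13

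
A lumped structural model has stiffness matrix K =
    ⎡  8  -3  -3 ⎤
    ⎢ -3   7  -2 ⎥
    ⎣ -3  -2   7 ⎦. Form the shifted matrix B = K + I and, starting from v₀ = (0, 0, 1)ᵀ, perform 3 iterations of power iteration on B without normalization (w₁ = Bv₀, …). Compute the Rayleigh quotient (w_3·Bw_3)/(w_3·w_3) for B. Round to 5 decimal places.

10.99571

B = K + I has rows (9, -3, -3); (-3, 8, -2); (-3, -2, 8)
w1 = Bv₀ = (9·0 + (-3)·0 + (-3)·1; (-3)·0 + 8·0 + (-2)·1; (-3)·0 + (-2)·0 + 8·1) = (-3, -2, 8)
w2 = Bw1 = (9·(-3) + (-3)·(-2) + (-3)·8; (-3)·(-3) + 8·(-2) + (-2)·8; (-3)·(-3) + (-2)·(-2) + 8·8) = (-45, -23, 77)
w3 = Bw2 = (-567, -203, 797)
Bw3 = (-6885, -1517, 8483)
w3·Bw3 = 10972697; w3·w3 = 997907; μ ≈ 10972697/997907 = 10.99571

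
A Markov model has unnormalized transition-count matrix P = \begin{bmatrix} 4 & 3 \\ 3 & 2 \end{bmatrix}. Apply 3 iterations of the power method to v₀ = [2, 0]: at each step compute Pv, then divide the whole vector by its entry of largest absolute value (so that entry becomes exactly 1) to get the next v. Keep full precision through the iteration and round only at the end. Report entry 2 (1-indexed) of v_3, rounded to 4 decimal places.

0.7208

Pv0 = (8.00000, 6.00000); divide by 8.00000 → v1 = (1.00000, 0.75000)
Pv1 = (6.25000, 4.50000); divide by 6.25000 → v2 = (1.00000, 0.72000)
Pv2 = (6.16000, 4.44000); divide by 6.16000 → v3 = (1.00000, 0.72078)
Requested entry of v3: 222/308 = 0.7208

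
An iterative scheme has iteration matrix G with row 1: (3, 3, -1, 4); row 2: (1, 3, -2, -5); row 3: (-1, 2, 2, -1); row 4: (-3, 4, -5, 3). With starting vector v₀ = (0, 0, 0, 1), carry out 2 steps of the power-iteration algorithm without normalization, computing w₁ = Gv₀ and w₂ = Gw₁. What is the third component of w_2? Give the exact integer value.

-19

w1 = Gv₀ = (3·0 + 3·0 + (-1)·0 + 4·1; 1·0 + 3·0 + (-2)·0 + (-5)·1; (-1)·0 + 2·0 + 2·0 + (-1)·1; (-3)·0 + 4·0 + (-5)·0 + 3·1) = (4, -5, -1, 3)
w2 = Gw1 = (3·4 + 3·(-5) + (-1)·(-1) + 4·3; 1·4 + 3·(-5) + (-2)·(-1) + (-5)·3; (-1)·4 + 2·(-5) + 2·(-1) + (-1)·3; (-3)·4 + 4·(-5) + (-5)·(-1) + 3·3) = (10, -24, -19, -18)
The requested component of w2 is -19.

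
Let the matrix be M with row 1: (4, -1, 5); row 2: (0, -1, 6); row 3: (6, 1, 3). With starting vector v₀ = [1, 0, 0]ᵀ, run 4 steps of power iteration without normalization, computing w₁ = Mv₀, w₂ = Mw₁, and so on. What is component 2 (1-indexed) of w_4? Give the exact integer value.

w1 = Mv₀ = (4·1 + (-1)·0 + 5·0; 0·1 + (-1)·0 + 6·0; 6·1 + 1·0 + 3·0) = (4, 0, 6)
w2 = Mw1 = (4·4 + (-1)·0 + 5·6; 0·4 + (-1)·0 + 6·6; 6·4 + 1·0 + 3·6) = (46, 36, 42)
w3 = Mw2 = (358, 216, 438)
w4 = Mw3 = (3406, 2412, 3678)
The requested component of w4 is 2412.

2412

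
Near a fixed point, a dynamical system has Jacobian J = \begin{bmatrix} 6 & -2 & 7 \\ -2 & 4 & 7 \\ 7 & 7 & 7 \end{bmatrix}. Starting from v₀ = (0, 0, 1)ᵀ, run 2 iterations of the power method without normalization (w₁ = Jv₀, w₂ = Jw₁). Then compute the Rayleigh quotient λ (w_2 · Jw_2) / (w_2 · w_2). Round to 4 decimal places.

λ ≈ 14.9627

w1 = Jv₀ = (7, 7, 7)
w2 = Jw1 = (77, 63, 147)
Jw2 = (1365, 1127, 2009)
w2·Jw2 = 77·1365 + 63·1127 + 147·2009 = 471429; w2·w2 = 77·77 + 63·63 + 147·147 = 31507
λ ≈ 471429/31507 = 14.9627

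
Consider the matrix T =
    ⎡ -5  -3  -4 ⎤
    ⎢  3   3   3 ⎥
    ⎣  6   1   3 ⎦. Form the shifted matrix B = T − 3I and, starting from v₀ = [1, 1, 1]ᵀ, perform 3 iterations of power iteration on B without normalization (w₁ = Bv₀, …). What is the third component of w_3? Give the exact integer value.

B = T − 3I has rows (-8, -3, -4); (3, 0, 3); (6, 1, 0)
w1 = Bv₀ = ((-8)·1 + (-3)·1 + (-4)·1; 3·1 + 0·1 + 3·1; 6·1 + 1·1 + 0·1) = (-15, 6, 7)
w2 = Bw1 = ((-8)·(-15) + (-3)·6 + (-4)·7; 3·(-15) + 0·6 + 3·7; 6·(-15) + 1·6 + 0·7) = (74, -24, -84)
w3 = Bw2 = (-184, -30, 420)
Requested component of w3: 420

420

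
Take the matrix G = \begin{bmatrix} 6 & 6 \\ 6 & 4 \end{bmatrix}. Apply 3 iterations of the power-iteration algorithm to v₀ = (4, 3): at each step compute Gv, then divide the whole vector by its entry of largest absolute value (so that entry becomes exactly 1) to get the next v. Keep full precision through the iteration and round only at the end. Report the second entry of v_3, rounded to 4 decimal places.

0.8472

Gv0 = (42.00000, 36.00000); divide by 42.00000 → v1 = (1.00000, 0.85714)
Gv1 = (11.14286, 9.42857); divide by 11.14286 → v2 = (1.00000, 0.84615)
Gv2 = (11.07692, 9.38462); divide by 11.07692 → v3 = (1.00000, 0.84722)
Requested entry of v3: 4392/5184 = 0.8472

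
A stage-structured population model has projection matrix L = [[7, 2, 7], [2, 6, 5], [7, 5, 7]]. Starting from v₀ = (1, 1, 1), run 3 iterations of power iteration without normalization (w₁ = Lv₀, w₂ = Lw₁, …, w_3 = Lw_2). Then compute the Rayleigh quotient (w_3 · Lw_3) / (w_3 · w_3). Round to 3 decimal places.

16.416

w1 = Lv₀ = (7·1 + 2·1 + 7·1; 2·1 + 6·1 + 5·1; 7·1 + 5·1 + 7·1) = (16, 13, 19)
w2 = Lw1 = (7·16 + 2·13 + 7·19; 2·16 + 6·13 + 5·19; 7·16 + 5·13 + 7·19) = (271, 205, 310)
w3 = Lw2 = (4477, 3322, 5092)
Lw3 = (73627, 54346, 83593)
w3·Lw3 = 4477·73627 + 3322·54346 + 5092·83593 = 935821047; w3·w3 = 4477·4477 + 3322·3322 + 5092·5092 = 57007677
λ ≈ 935821047/57007677 = 16.416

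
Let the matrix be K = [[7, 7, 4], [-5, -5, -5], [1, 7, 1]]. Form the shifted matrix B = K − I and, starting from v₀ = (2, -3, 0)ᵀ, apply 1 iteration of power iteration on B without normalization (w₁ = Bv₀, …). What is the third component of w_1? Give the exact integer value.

-19

B = K − I has rows (6, 7, 4); (-5, -6, -5); (1, 7, 0)
w1 = Bv₀ = (6·2 + 7·(-3) + 4·0; (-5)·2 + (-6)·(-3) + (-5)·0; 1·2 + 7·(-3) + 0·0) = (-9, 8, -19)
Requested component of w1: -19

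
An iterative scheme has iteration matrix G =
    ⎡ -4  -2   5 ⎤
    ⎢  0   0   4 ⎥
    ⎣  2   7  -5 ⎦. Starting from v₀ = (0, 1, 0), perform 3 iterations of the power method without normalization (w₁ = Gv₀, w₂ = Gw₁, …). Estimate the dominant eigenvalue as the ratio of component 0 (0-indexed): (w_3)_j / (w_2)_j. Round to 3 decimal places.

-9.837

w1 = Gv₀ = (-2, 0, 7)
w2 = Gw1 = (43, 28, -39)
w3 = Gw2 = (-423, -156, 477)
Ratio at component: -423 / 43 = -9.837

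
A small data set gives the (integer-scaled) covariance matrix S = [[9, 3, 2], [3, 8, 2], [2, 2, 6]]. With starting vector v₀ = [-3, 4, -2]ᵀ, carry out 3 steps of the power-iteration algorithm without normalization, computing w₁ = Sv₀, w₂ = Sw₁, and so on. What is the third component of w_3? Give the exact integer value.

-478

w1 = Sv₀ = (9·(-3) + 3·4 + 2·(-2); 3·(-3) + 8·4 + 2·(-2); 2·(-3) + 2·4 + 6·(-2)) = (-19, 19, -10)
w2 = Sw1 = (9·(-19) + 3·19 + 2·(-10); 3·(-19) + 8·19 + 2·(-10); 2·(-19) + 2·19 + 6·(-10)) = (-134, 75, -60)
w3 = Sw2 = (-1101, 78, -478)
The requested component of w3 is -478.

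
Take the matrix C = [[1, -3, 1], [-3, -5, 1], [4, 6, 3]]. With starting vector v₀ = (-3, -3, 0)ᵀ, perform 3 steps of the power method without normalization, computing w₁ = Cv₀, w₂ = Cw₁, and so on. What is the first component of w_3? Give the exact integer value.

w1 = Cv₀ = (1·(-3) + (-3)·(-3) + 1·0; (-3)·(-3) + (-5)·(-3) + 1·0; 4·(-3) + 6·(-3) + 3·0) = (6, 24, -30)
w2 = Cw1 = (1·6 + (-3)·24 + 1·(-30); (-3)·6 + (-5)·24 + 1·(-30); 4·6 + 6·24 + 3·(-30)) = (-96, -168, 78)
w3 = Cw2 = (486, 1206, -1158)
The requested component of w3 is 486.

486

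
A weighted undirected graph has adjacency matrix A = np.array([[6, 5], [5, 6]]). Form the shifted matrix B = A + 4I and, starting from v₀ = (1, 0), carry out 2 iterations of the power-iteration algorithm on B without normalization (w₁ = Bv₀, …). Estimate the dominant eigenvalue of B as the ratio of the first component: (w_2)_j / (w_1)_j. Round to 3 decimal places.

B = A + 4I has rows (10, 5); (5, 10)
w1 = Bv₀ = (10, 5)
w2 = Bw1 = (125, 100)
Ratio: 125/10 = 12.500

μ ≈ 12.500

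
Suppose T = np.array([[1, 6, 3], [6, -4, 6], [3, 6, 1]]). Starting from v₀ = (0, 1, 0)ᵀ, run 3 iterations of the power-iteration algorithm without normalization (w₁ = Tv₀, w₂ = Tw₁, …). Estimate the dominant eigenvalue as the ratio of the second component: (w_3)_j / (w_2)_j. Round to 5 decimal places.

λ ≈ -4.00000

w1 = Tv₀ = (6, -4, 6)
w2 = Tw1 = (0, 88, 0)
w3 = Tw2 = (528, -352, 528)
Ratio at component: -352 / 88 = -4.00000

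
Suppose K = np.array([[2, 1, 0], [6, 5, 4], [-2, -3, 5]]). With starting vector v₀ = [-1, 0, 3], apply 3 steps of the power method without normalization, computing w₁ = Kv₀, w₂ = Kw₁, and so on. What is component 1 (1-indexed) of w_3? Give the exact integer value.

w1 = Kv₀ = (-2, 6, 17)
w2 = Kw1 = (2, 86, 71)
w3 = Kw2 = (90, 726, 93)
The requested component of w3 is 90.

90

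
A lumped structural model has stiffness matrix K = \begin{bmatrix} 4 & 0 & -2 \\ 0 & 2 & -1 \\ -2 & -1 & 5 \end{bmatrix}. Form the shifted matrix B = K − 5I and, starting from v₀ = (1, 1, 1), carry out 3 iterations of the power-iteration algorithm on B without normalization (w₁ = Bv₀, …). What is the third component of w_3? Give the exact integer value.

-33

B = K − 5I has rows (-1, 0, -2); (0, -3, -1); (-2, -1, 0)
w1 = Bv₀ = ((-1)·1 + 0·1 + (-2)·1; 0·1 + (-3)·1 + (-1)·1; (-2)·1 + (-1)·1 + 0·1) = (-3, -4, -3)
w2 = Bw1 = ((-1)·(-3) + 0·(-4) + (-2)·(-3); 0·(-3) + (-3)·(-4) + (-1)·(-3); (-2)·(-3) + (-1)·(-4) + 0·(-3)) = (9, 15, 10)
w3 = Bw2 = (-29, -55, -33)
Requested component of w3: -33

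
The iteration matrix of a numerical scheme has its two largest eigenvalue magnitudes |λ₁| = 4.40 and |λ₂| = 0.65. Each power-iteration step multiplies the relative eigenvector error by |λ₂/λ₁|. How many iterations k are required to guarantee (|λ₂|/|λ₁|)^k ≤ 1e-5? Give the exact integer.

|λ₂/λ₁| = 0.65/4.40 = 0.14773
Need k ≥ ln(1e-5) / ln(0.14773) = -11.5129 / -1.9124 ≈ 6.020
Smallest integer k satisfying the bound: 7

7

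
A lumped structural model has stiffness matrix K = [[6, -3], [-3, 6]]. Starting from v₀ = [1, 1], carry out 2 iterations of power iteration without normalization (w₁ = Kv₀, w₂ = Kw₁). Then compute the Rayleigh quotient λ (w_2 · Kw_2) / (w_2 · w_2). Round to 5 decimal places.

3.00000

w1 = Kv₀ = (3, 3)
w2 = Kw1 = (9, 9)
Kw2 = (27, 27)
w2·Kw2 = 9·27 + 9·27 = 486; w2·w2 = 9·9 + 9·9 = 162
λ ≈ 486/162 = 3.00000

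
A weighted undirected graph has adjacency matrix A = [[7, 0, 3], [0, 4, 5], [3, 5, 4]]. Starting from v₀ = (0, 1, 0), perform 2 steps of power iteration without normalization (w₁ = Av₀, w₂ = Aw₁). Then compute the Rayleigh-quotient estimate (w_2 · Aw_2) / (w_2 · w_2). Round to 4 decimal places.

w1 = Av₀ = (7·0 + 0·1 + 3·0; 0·0 + 4·1 + 5·0; 3·0 + 5·1 + 4·0) = (0, 4, 5)
w2 = Aw1 = (7·0 + 0·4 + 3·5; 0·0 + 4·4 + 5·5; 3·0 + 5·4 + 4·5) = (15, 41, 40)
Aw2 = (225, 364, 410)
w2·Aw2 = 15·225 + 41·364 + 40·410 = 34699; w2·w2 = 15·15 + 41·41 + 40·40 = 3506
λ ≈ 34699/3506 = 9.8970

λ ≈ 9.8970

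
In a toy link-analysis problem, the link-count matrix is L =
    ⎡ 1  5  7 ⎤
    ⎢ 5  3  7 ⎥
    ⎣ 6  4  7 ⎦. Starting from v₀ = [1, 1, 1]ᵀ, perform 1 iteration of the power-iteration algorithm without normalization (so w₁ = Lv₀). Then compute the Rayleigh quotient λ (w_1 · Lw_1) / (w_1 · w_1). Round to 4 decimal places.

w1 = Lv₀ = (13, 15, 17)
Lw1 = (207, 229, 257)
w1·Lw1 = 13·207 + 15·229 + 17·257 = 10495; w1·w1 = 13·13 + 15·15 + 17·17 = 683
λ ≈ 10495/683 = 15.3660

λ ≈ 15.3660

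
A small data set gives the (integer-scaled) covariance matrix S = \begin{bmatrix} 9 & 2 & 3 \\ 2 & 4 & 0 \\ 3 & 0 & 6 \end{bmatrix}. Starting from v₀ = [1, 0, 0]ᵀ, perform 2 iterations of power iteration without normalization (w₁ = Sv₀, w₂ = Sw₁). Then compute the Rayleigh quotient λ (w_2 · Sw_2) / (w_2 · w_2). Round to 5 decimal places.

w1 = Sv₀ = (9·1 + 2·0 + 3·0; 2·1 + 4·0 + 0·0; 3·1 + 0·0 + 6·0) = (9, 2, 3)
w2 = Sw1 = (9·9 + 2·2 + 3·3; 2·9 + 4·2 + 0·3; 3·9 + 0·2 + 6·3) = (94, 26, 45)
Sw2 = (1033, 292, 552)
w2·Sw2 = 94·1033 + 26·292 + 45·552 = 129534; w2·w2 = 94·94 + 26·26 + 45·45 = 11537
λ ≈ 129534/11537 = 11.22770

λ ≈ 11.22770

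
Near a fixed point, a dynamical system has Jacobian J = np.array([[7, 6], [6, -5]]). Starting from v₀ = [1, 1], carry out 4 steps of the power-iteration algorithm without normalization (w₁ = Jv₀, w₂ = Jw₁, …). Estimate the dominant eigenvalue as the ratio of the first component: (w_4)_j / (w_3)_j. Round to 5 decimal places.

λ ≈ 8.16562

w1 = Jv₀ = (13, 1)
w2 = Jw1 = (97, 73)
w3 = Jw2 = (1117, 217)
w4 = Jw3 = (9121, 5617)
Ratio at component: 9121 / 1117 = 8.16562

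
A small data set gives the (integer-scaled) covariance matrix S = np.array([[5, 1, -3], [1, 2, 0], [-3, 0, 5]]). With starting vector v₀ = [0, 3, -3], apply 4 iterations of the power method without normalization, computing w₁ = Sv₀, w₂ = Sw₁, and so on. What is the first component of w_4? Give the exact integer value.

w1 = Sv₀ = (5·0 + 1·3 + (-3)·(-3); 1·0 + 2·3 + 0·(-3); (-3)·0 + 0·3 + 5·(-3)) = (12, 6, -15)
w2 = Sw1 = (5·12 + 1·6 + (-3)·(-15); 1·12 + 2·6 + 0·(-15); (-3)·12 + 0·6 + 5·(-15)) = (111, 24, -111)
w3 = Sw2 = (912, 159, -888)
w4 = Sw3 = (7383, 1230, -7176)
The requested component of w4 is 7383.

7383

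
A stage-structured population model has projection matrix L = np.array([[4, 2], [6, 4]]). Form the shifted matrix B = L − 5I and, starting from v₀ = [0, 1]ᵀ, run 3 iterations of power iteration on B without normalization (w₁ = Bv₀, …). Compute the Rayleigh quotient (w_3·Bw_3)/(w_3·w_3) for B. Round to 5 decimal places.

-4.91362

B = L − 5I has rows (-1, 2); (6, -1)
w1 = Bv₀ = ((-1)·0 + 2·1; 6·0 + (-1)·1) = (2, -1)
w2 = Bw1 = ((-1)·2 + 2·(-1); 6·2 + (-1)·(-1)) = (-4, 13)
w3 = Bw2 = (30, -37)
Bw3 = (-104, 217)
w3·Bw3 = -11149; w3·w3 = 2269; μ ≈ -11149/2269 = -4.91362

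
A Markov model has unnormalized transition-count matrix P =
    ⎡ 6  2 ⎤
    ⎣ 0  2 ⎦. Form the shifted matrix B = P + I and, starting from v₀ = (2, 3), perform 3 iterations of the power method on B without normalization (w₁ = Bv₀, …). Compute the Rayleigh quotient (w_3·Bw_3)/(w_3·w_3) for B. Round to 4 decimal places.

B = P + I has rows (7, 2); (0, 3)
w1 = Bv₀ = (20, 9)
w2 = Bw1 = (158, 27)
w3 = Bw2 = (1160, 81)
Bw3 = (8282, 243)
w3·Bw3 = 9626803; w3·w3 = 1352161; μ ≈ 9626803/1352161 = 7.1196

μ ≈ 7.1196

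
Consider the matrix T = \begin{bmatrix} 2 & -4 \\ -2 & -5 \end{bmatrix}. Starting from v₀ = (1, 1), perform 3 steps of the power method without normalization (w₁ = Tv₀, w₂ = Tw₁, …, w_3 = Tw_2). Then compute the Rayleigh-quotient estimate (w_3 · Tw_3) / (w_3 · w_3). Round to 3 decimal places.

w1 = Tv₀ = (-2, -7)
w2 = Tw1 = (24, 39)
w3 = Tw2 = (-108, -243)
Tw3 = (756, 1431)
w3·Tw3 = (-108)·756 + (-243)·1431 = -429381; w3·w3 = (-108)·(-108) + (-243)·(-243) = 70713
λ ≈ -429381/70713 = -6.072

λ ≈ -6.072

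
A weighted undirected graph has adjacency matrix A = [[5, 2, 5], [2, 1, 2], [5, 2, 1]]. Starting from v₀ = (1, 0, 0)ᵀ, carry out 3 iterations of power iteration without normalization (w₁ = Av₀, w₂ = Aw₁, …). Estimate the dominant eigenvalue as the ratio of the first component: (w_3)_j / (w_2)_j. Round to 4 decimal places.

λ ≈ 8.9630

w1 = Av₀ = (5·1 + 2·0 + 5·0; 2·1 + 1·0 + 2·0; 5·1 + 2·0 + 1·0) = (5, 2, 5)
w2 = Aw1 = (5·5 + 2·2 + 5·5; 2·5 + 1·2 + 2·5; 5·5 + 2·2 + 1·5) = (54, 22, 34)
w3 = Aw2 = (484, 198, 348)
Ratio at component: 484 / 54 = 8.9630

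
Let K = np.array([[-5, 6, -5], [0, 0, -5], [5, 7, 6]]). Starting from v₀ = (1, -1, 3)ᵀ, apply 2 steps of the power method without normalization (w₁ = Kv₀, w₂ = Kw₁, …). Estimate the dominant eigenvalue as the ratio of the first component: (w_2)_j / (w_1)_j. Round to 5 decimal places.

w1 = Kv₀ = (-26, -15, 16)
w2 = Kw1 = (-40, -80, -139)
Ratio at component: -40 / -26 = 1.53846

λ ≈ 1.53846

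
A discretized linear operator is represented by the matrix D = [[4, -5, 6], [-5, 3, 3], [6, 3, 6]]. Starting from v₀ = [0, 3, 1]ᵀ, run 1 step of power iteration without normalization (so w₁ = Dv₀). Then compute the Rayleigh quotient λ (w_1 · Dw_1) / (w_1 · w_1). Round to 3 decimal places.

w1 = Dv₀ = (4·0 + (-5)·3 + 6·1; (-5)·0 + 3·3 + 3·1; 6·0 + 3·3 + 6·1) = (-9, 12, 15)
Dw1 = (-6, 126, 72)
w1·Dw1 = (-9)·(-6) + 12·126 + 15·72 = 2646; w1·w1 = (-9)·(-9) + 12·12 + 15·15 = 450
λ ≈ 2646/450 = 5.880

5.880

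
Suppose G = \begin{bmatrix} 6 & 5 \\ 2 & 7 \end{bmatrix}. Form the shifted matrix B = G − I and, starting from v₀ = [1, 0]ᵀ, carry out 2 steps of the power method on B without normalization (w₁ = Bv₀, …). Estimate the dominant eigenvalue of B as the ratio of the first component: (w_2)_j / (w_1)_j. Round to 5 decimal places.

7.00000

B = G − I has rows (5, 5); (2, 6)
w1 = Bv₀ = (5·1 + 5·0; 2·1 + 6·0) = (5, 2)
w2 = Bw1 = (5·5 + 5·2; 2·5 + 6·2) = (35, 22)
Ratio: 35/5 = 7.00000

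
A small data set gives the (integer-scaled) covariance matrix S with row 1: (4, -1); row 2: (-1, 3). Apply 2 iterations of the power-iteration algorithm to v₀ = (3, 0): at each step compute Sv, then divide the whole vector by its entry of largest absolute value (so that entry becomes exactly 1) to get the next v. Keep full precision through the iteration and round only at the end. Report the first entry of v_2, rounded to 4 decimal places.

1.0000

Sv0 = (12.00000, -3.00000); divide by 12.00000 → v1 = (1.00000, -0.25000)
Sv1 = (4.25000, -1.75000); divide by 4.25000 → v2 = (1.00000, -0.41176)
Requested entry of v2: 51/51 = 1.0000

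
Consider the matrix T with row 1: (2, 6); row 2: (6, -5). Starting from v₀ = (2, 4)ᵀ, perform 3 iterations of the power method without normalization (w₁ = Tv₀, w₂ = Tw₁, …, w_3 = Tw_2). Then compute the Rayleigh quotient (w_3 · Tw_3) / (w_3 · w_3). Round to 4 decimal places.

w1 = Tv₀ = (2·2 + 6·4; 6·2 + (-5)·4) = (28, -8)
w2 = Tw1 = (2·28 + 6·(-8); 6·28 + (-5)·(-8)) = (8, 208)
w3 = Tw2 = (1264, -992)
Tw3 = (-3424, 12544)
w3·Tw3 = 1264·(-3424) + (-992)·12544 = -16771584; w3·w3 = 1264·1264 + (-992)·(-992) = 2581760
λ ≈ -16771584/2581760 = -6.4962

λ ≈ -6.4962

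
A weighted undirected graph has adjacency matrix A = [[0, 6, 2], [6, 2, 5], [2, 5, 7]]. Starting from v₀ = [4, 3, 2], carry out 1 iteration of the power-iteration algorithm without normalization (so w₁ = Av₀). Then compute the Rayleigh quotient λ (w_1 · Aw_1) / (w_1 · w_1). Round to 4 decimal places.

w1 = Av₀ = (22, 40, 37)
Aw1 = (314, 397, 503)
w1·Aw1 = 22·314 + 40·397 + 37·503 = 41399; w1·w1 = 22·22 + 40·40 + 37·37 = 3453
λ ≈ 41399/3453 = 11.9893

λ ≈ 11.9893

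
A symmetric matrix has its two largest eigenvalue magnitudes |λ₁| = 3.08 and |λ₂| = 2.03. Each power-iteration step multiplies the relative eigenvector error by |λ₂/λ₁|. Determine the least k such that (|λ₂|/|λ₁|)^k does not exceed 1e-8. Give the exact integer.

|λ₂/λ₁| = 2.03/3.08 = 0.65909
Need k ≥ ln(1e-8) / ln(0.65909) = -18.4207 / -0.4169 ≈ 44.186
Smallest integer k satisfying the bound: 45

45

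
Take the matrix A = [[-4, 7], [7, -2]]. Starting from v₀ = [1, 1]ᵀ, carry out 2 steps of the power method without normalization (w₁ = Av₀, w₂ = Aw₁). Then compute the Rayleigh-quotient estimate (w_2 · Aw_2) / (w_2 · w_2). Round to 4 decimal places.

w1 = Av₀ = (3, 5)
w2 = Aw1 = (23, 11)
Aw2 = (-15, 139)
w2·Aw2 = 23·(-15) + 11·139 = 1184; w2·w2 = 23·23 + 11·11 = 650
λ ≈ 1184/650 = 1.8215

1.8215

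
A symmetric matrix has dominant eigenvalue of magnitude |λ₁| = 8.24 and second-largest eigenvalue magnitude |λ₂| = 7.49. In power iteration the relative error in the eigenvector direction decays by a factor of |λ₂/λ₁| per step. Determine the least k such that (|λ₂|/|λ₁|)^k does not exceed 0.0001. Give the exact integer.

|λ₂/λ₁| = 7.49/8.24 = 0.90898
Need k ≥ ln(0.0001) / ln(0.90898) = -9.2103 / -0.0954 ≈ 96.513
Smallest integer k satisfying the bound: 97

97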